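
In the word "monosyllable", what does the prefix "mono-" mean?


Prefix: mono-
Example: monosyllable (mono- + syllable)
Meaning = one


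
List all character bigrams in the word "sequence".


Word: "sequence" (length 8)
Number of bigrams = 8 - 2 + 1 = 7
  Position 0: "se"
  Position 1: "eq"
  Position 2: "qu"
  Position 3: "ue"
  Position 4: "en"
  Position 5: "nc"
  Position 6: "ce"
Bigrams = "se", "eq", "qu", "ue", "en", "nc", "ce"


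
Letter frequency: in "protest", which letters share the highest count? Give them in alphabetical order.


Word: "protest"
Letter counts:
  'e': 1
  'o': 1
  'p': 1
  'r': 1
  's': 1
  't': 2
Maximum count = 2
Most frequent = 't' (2 times each)


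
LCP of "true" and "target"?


Word 1: "true"
Word 2: "target"
Comparing from start:
  Pos 0: 't' == 't'
  Pos 1: 'r' != 'a' (stop)
LCP = "t" (length 1)


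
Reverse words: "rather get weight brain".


Original: "rather get weight brain"
Words (1..n): rather | get | weight | brain
Reversed (n..1): brain | weight | get | rather
Result = "brain weight get rather"


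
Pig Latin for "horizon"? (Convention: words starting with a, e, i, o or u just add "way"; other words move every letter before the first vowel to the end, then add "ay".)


Word: "horizon"
Starts with consonant(s) → move to end, add 'ay'
Consonant cluster: "h"
Pig Latin = "orizonhay"


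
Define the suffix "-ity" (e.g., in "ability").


Suffix: -ity
As in: ability -> able + -ity, with a spelling change
Meaning = quality of


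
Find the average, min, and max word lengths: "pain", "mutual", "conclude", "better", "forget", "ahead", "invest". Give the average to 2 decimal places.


Lengths: "pain"=4, "mutual"=6, "conclude"=8, "better"=6, "forget"=6, "ahead"=5, "invest"=6
Sum = 41, Count = 7
Average = 41/7 = 5.86
= avg=5.86, min=4, max=8


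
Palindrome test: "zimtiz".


Word: "zimtiz"
Reversed: "zitmiz"
Forward == Backward? zimtiz != zitmiz
Palindrome = No


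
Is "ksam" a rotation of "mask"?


Word: "mask", Candidate: "ksam"
Method: check if candidate is substring of word+word
"maskmask" contains "ksam"? No
Is rotation = No


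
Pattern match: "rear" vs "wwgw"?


Pattern of "rear": [0, 1, 2, 0]
Pattern of "wwgw": [0, 0, 1, 0]
Patterns do not match
Same pattern = No


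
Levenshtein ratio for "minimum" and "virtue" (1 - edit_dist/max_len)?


Word 1: "minimum" (length 7)
Word 2: "virtue" (length 6)
One optimal edit sequence:
  1. substitute 'm' -> 'v'  (+1)
  2. keep 'i'
  3. delete 'n'  (+1)
  4. substitute 'i' -> 'r'  (+1)
  5. substitute 'm' -> 't'  (+1)
  6. keep 'u'
  7. substitute 'm' -> 'e'  (+1)
Edit distance = 5
Max length = max(7, 6) = 7
Similarity = 1 - 5/7
= 0.2857


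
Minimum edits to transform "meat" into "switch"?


Word 1: "meat" (length 4)
Word 2: "switch" (length 6)
One optimal edit sequence (insert/delete/substitute each cost 1):
  1. substitute 'm' -> 's'  (+1)
  2. substitute 'e' -> 'w'  (+1)
  3. substitute 'a' -> 'i'  (+1)
  4. keep 't'
  5. insert 'c'  (+1)
  6. insert 'h'  (+1)
Total edit operations: 5
Edit distance = 5


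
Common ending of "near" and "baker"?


Word 1: "near"
Word 2: "baker"
Comparing from end:
  Pos -1: 'r' == 'r'
  Pos -2: 'a' != 'e' (stop)
LCS = "r" (length 1)


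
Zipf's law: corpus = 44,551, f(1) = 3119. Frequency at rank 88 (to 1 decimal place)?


Zipf's law: f(r) = f(1) / r
f(1) = 3119
f(88) = 3119 / 88
= 35.4 occurrences


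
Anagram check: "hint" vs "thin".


Word 1: "hint" → sorted: hint
Word 2: "thin" → sorted: hint
Same letters? hint == hint
Anagram = Yes


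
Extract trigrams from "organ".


Word: "organ" (length 5)
Number of trigrams = 5 - 3 + 1 = 3
  Position 0: "org"
  Position 1: "rga"
  Position 2: "gan"
Trigrams = "org", "rga", "gan"


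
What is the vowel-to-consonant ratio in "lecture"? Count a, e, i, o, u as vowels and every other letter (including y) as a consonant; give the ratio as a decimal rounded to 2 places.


Word: "lecture"
Vowels (a,e,i,o,u): 3
Consonants: 4
Ratio = 3/4
= 0.75


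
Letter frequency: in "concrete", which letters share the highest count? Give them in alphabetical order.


Word: "concrete"
Letter counts:
  'c': 2
  'e': 2
  'n': 1
  'o': 1
  'r': 1
  't': 1
Maximum count = 2
Most frequent = 'c', 'e' (2 times each)


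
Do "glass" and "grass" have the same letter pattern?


Pattern of "glass": [0, 1, 2, 3, 3]
Pattern of "grass": [0, 1, 2, 3, 3]
Patterns match
Same pattern = Yes


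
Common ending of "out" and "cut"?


Word 1: "out"
Word 2: "cut"
Comparing from end:
  Pos -1: 't' == 't'
  Pos -2: 'u' == 'u'
  Pos -3: 'o' != 'c' (stop)
LCS = "ut" (length 2)


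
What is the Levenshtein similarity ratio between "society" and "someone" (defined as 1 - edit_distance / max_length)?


Word 1: "society" (length 7)
Word 2: "someone" (length 7)
One optimal edit sequence:
  1. keep 's'
  2. keep 'o'
  3. substitute 'c' -> 'm'  (+1)
  4. substitute 'i' -> 'e'  (+1)
  5. substitute 'e' -> 'o'  (+1)
  6. substitute 't' -> 'n'  (+1)
  7. substitute 'y' -> 'e'  (+1)
Edit distance = 5
Max length = max(7, 7) = 7
Similarity = 1 - 5/7
= 0.2857


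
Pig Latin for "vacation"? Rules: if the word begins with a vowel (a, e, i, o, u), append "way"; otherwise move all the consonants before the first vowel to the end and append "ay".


Word: "vacation"
Starts with consonant(s) → move to end, add 'ay'
Consonant cluster: "v"
Pig Latin = "acationvay"


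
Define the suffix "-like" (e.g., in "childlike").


Suffix: -like
Example: childlike (child + -like)
Meaning = resembling


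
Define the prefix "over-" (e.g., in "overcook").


Prefix: over-
Example: overcook = over- + cook
Meaning = excessive


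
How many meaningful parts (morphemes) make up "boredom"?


Word: "boredom"
Morphemes: bore | -dom
Each morpheme carries meaning
= 2 morphemes


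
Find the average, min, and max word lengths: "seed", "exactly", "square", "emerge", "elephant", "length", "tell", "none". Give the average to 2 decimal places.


Lengths: "seed"=4, "exactly"=7, "square"=6, "emerge"=6, "elephant"=8, "length"=6, "tell"=4, "none"=4
Sum = 45, Count = 8
Average = 45/8 = 5.63
= avg=5.63, min=4, max=8


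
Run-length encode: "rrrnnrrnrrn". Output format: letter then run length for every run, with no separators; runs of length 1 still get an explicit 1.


String: "rrrnnrrnrrn"
Scanning for consecutive runs:
  'r' x 3
  'n' x 2
  'r' x 2
  'n' x 1
  'r' x 2
  'n' x 1
RLE = "r3n2r2n1r2n1"


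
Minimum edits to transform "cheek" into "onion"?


Word 1: "cheek" (length 5)
Word 2: "onion" (length 5)
One optimal edit sequence (insert/delete/substitute each cost 1):
  1. substitute 'c' -> 'o'  (+1)
  2. substitute 'h' -> 'n'  (+1)
  3. substitute 'e' -> 'i'  (+1)
  4. substitute 'e' -> 'o'  (+1)
  5. substitute 'k' -> 'n'  (+1)
Total edit operations: 5
Edit distance = 5


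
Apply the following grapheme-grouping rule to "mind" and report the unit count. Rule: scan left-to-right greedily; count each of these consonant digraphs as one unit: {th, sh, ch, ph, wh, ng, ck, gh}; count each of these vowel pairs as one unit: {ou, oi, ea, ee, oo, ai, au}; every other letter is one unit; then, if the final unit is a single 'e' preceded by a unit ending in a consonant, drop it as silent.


Word: "mind" (4 letters)
Left-to-right scan:
  1. 'm' (letter)
  2. 'i' (letter)
  3. 'n' (letter)
  4. 'd' (letter)
Units from scan: 4
Sound units = 4 units


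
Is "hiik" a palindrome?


Word: "hiik"
Reversed: "kiih"
Forward == Backward? hiik != kiih
Palindrome = No


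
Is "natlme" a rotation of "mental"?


Word: "mental", Candidate: "natlme"
Method: check if candidate is substring of word+word
"mentalmental" contains "natlme"? No
Is rotation = No


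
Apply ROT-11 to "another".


Word: "another"
Shift: 11
Each letter → (letter + shift) mod 26:
  'a' (0) + 11 = 11 → 'l'
  'n' (13) + 11 = 24 → 'y'
  'o' (14) + 11 = 25 → 'z'
  't' (19) + 11 = 4 → 'e'
  'h' (7) + 11 = 18 → 's'
  'e' (4) + 11 = 15 → 'p'
  'r' (17) + 11 = 2 → 'c'
Result = "lyzespc"


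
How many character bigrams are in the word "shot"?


Word: "shot" (length 4)
Number of 2-grams = length - 2 + 1 = 4 - 2 + 1
= 3


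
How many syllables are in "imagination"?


Word: "imagination"
Syllable breakdown: i / mag / i / na / tion
Counting: 5 parts
= 5 syllables


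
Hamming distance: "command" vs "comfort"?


Comparing character by character (same length = 7):
  Pos 0: 'c' vs 'c' =
  Pos 1: 'o' vs 'o' =
  Pos 2: 'm' vs 'm' =
  Pos 3: 'm' vs 'f' !=
  Pos 4: 'a' vs 'o' !=
  Pos 5: 'n' vs 'r' !=
  Pos 6: 'd' vs 't' !=
Hamming distance = 4


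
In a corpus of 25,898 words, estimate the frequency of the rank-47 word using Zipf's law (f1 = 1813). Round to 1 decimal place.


Zipf's law: f(r) = f(1) / r
f(1) = 1813
f(47) = 1813 / 47
= 38.6 occurrences


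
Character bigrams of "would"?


Word: "would" (length 5)
Number of bigrams = 5 - 2 + 1 = 4
  Position 0: "wo"
  Position 1: "ou"
  Position 2: "ul"
  Position 3: "ld"
Bigrams = "wo", "ou", "ul", "ld"


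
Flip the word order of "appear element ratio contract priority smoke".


Original: "appear element ratio contract priority smoke"
Words (1..n): appear | element | ratio | contract | priority | smoke
Reversed (n..1): smoke | priority | contract | ratio | element | appear
Result = "smoke priority contract ratio element appear"


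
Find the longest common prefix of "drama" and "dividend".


Word 1: "drama"
Word 2: "dividend"
Comparing from start:
  Pos 0: 'd' == 'd'
  Pos 1: 'r' != 'i' (stop)
LCP = "d" (length 1)


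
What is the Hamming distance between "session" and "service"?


Comparing character by character (same length = 7):
  Pos 0: 's' vs 's' =
  Pos 1: 'e' vs 'e' =
  Pos 2: 's' vs 'r' !=
  Pos 3: 's' vs 'v' !=
  Pos 4: 'i' vs 'i' =
  Pos 5: 'o' vs 'c' !=
  Pos 6: 'n' vs 'e' !=
Hamming distance = 4


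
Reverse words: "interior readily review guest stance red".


Original: "interior readily review guest stance red"
Words (1..n): interior | readily | review | guest | stance | red
Reversed (n..1): red | stance | guest | review | readily | interior
Result = "red stance guest review readily interior"


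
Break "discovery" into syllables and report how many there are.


Word: "discovery"
Syllable breakdown: dis · cov · er · y
Counting: 4 parts
= 4 syllables


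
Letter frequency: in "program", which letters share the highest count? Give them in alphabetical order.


Word: "program"
Letter counts:
  'a': 1
  'g': 1
  'm': 1
  'o': 1
  'p': 1
  'r': 2
Maximum count = 2
Most frequent = 'r' (2 times each)


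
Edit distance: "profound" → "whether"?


Word 1: "profound" (length 8)
Word 2: "whether" (length 7)
One optimal edit sequence (insert/delete/substitute each cost 1):
  1. delete 'p'  (+1)
  2. substitute 'r' -> 'w'  (+1)
  3. substitute 'o' -> 'h'  (+1)
  4. substitute 'f' -> 'e'  (+1)
  5. substitute 'o' -> 't'  (+1)
  6. substitute 'u' -> 'h'  (+1)
  7. substitute 'n' -> 'e'  (+1)
  8. substitute 'd' -> 'r'  (+1)
Total edit operations: 8
Edit distance = 8


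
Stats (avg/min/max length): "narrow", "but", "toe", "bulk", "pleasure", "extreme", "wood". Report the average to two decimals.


Lengths: "narrow"=6, "but"=3, "toe"=3, "bulk"=4, "pleasure"=8, "extreme"=7, "wood"=4
Sum = 35, Count = 7
Average = 35/7 = 5.00
= avg=5.00, min=3, max=8


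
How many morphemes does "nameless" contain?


Word: "nameless"
Morphemes: name | -less
Each morpheme carries meaning
= 2 morphemes


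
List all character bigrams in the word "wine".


Word: "wine" (length 4)
Number of bigrams = 4 - 2 + 1 = 3
  Position 0: "wi"
  Position 1: "in"
  Position 2: "ne"
Bigrams = "wi", "in", "ne"


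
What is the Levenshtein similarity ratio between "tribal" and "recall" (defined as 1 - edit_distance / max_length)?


Word 1: "tribal" (length 6)
Word 2: "recall" (length 6)
One optimal edit sequence:
  1. delete 't'  (+1)
  2. keep 'r'
  3. substitute 'i' -> 'e'  (+1)
  4. substitute 'b' -> 'c'  (+1)
  5. keep 'a'
  6. insert 'l'  (+1)
  7. keep 'l'
Edit distance = 4
Max length = max(6, 6) = 6
Similarity = 1 - 4/6
= 0.3333


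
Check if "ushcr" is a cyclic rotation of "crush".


Word: "crush", Candidate: "ushcr"
Method: check if candidate is substring of word+word
"crushcrush" contains "ushcr"? Yes
Is rotation = Yes


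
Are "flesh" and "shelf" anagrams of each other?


Word 1: "flesh" → sorted: efhls
Word 2: "shelf" → sorted: efhls
Same letters? efhls == efhls
Anagram = Yes


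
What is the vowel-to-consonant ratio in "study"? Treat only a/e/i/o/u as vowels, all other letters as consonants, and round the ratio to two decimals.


Word: "study"
Vowels (a,e,i,o,u): 1
Consonants: 4
Ratio = 1/4
= 0.25


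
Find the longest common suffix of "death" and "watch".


Word 1: "death"
Word 2: "watch"
Comparing from end:
  Pos -1: 'h' == 'h'
  Pos -2: 't' != 'c' (stop)
LCS = "h" (length 1)


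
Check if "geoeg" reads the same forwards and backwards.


Word: "geoeg"
Reversed: "geoeg"
Forward == Backward? geoeg == geoeg
Palindrome = Yes


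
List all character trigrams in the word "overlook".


Word: "overlook" (length 8)
Number of trigrams = 8 - 3 + 1 = 6
  Position 0: "ove"
  Position 1: "ver"
  Position 2: "erl"
  Position 3: "rlo"
  Position 4: "loo"
  Position 5: "ook"
Trigrams = "ove", "ver", "erl", "rlo", "loo", "ook"


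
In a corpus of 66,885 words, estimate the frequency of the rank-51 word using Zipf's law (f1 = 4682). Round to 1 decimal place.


Zipf's law: f(r) = f(1) / r
f(1) = 4682
f(51) = 4682 / 51
= 91.8 occurrences


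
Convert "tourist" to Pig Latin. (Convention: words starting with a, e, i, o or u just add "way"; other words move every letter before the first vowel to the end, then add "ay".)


Word: "tourist"
Starts with consonant(s) → move to end, add 'ay'
Consonant cluster: "t"
Pig Latin = "ouristtay"


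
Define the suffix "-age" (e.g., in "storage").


Suffix: -age
As in: storage -> store + -age, with a spelling change
Meaning = result / collection


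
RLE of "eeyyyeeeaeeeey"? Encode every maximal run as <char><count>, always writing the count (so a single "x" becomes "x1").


String: "eeyyyeeeaeeeey"
Scanning for consecutive runs:
  'e' x 2
  'y' x 3
  'e' x 3
  'a' x 1
  'e' x 4
  'y' x 1
RLE = "e2y3e3a1e4y1"


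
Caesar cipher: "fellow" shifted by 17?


Word: "fellow"
Shift: 17
Each letter → (letter + shift) mod 26:
  'f' (5) + 17 = 22 → 'w'
  'e' (4) + 17 = 21 → 'v'
  'l' (11) + 17 = 2 → 'c'
  'l' (11) + 17 = 2 → 'c'
  'o' (14) + 17 = 5 → 'f'
  'w' (22) + 17 = 13 → 'n'
Result = "wvccfn"


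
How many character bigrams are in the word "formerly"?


Word: "formerly" (length 8)
Number of 2-grams = length - 2 + 1 = 8 - 2 + 1
= 7


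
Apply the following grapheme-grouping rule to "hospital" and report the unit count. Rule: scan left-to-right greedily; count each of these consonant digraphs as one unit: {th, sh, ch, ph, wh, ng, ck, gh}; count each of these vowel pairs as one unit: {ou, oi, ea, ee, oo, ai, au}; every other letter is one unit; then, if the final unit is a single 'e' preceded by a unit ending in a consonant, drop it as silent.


Word: "hospital" (8 letters)
Left-to-right scan:
  (1) 'h' (letter)
  (2) 'o' (letter)
  (3) 's' (letter)
  (4) 'p' (letter)
  (5) 'i' (letter)
  (6) 't' (letter)
  (7) 'a' (letter)
  (8) 'l' (letter)
Units from scan: 8
Sound units = 8 units


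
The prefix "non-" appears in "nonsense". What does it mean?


Prefix: non-
As in: nonsense -> non- + sense
Meaning = not


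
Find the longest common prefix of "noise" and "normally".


Word 1: "noise"
Word 2: "normally"
Comparing from start:
  Pos 0: 'n' == 'n'
  Pos 1: 'o' == 'o'
  Pos 2: 'i' != 'r' (stop)
LCP = "no" (length 2)


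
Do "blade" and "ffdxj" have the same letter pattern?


Pattern of "blade": [0, 1, 2, 3, 4]
Pattern of "ffdxj": [0, 0, 1, 2, 3]
Patterns do not match
Same pattern = No


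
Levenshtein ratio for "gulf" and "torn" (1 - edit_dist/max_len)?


Word 1: "gulf" (length 4)
Word 2: "torn" (length 4)
One optimal edit sequence:
  1. substitute 'g' -> 't'  (+1)
  2. substitute 'u' -> 'o'  (+1)
  3. substitute 'l' -> 'r'  (+1)
  4. substitute 'f' -> 'n'  (+1)
Edit distance = 4
Max length = max(4, 4) = 4
Similarity = 1 - 4/4
= 0.0000


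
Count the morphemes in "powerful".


Word: "powerful"
Morphemes: power | -ful
Each morpheme carries meaning
= 2 morphemes


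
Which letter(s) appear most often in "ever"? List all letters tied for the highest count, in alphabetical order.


Word: "ever"
Letter counts:
  'e': 2
  'r': 1
  'v': 1
Maximum count = 2
Most frequent = 'e' (2 times each)


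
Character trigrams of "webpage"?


Word: "webpage" (length 7)
Number of trigrams = 7 - 3 + 1 = 5
  Position 0: "web"
  Position 1: "ebp"
  Position 2: "bpa"
  Position 3: "pag"
  Position 4: "age"
Trigrams = "web", "ebp", "bpa", "pag", "age"


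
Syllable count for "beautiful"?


Word: "beautiful"
Syllable breakdown: beau / ti / ful
Counting: 3 parts
= 3 syllables


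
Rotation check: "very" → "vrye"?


Word: "very", Candidate: "vrye"
Method: check if candidate is substring of word+word
"veryvery" contains "vrye"? No
Is rotation = No


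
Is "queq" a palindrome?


Word: "queq"
Reversed: "qeuq"
Forward == Backward? queq != qeuq
Palindrome = No


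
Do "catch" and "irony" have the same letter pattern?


Pattern of "catch": [0, 1, 2, 0, 3]
Pattern of "irony": [0, 1, 2, 3, 4]
Patterns do not match
Same pattern = No


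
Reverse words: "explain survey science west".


Original: "explain survey science west"
Words (1..n): explain | survey | science | west
Reversed (n..1): west | science | survey | explain
Result = "west science survey explain"


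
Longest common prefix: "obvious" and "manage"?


Word 1: "obvious"
Word 2: "manage"
Comparing from start:
  Pos 0: 'o' != 'm' (stop)
LCP = "" (length 0)


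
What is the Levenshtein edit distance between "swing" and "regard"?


Word 1: "swing" (length 5)
Word 2: "regard" (length 6)
One optimal edit sequence (insert/delete/substitute each cost 1):
  1. insert 'r'  (+1)
  2. substitute 's' -> 'e'  (+1)
  3. substitute 'w' -> 'g'  (+1)
  4. substitute 'i' -> 'a'  (+1)
  5. substitute 'n' -> 'r'  (+1)
  6. substitute 'g' -> 'd'  (+1)
Total edit operations: 6
Edit distance = 6


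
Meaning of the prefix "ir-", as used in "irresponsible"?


Prefix: ir-
As in: irresponsible -> ir- + responsible
Meaning = not


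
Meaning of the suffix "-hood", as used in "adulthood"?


Suffix: -hood
Example: adulthood (adult + -hood)
Meaning = state / condition


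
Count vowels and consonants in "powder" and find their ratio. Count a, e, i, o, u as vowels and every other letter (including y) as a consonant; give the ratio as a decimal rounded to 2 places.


Word: "powder"
Vowels (a,e,i,o,u): 2
Consonants: 4
Ratio = 2/4
= 0.50


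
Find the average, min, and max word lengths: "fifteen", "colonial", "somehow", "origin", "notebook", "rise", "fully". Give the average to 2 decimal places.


Lengths: "fifteen"=7, "colonial"=8, "somehow"=7, "origin"=6, "notebook"=8, "rise"=4, "fully"=5
Sum = 45, Count = 7
Average = 45/7 = 6.43
= avg=6.43, min=4, max=8


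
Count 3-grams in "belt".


Word: "belt" (length 4)
Number of 3-grams = length - 3 + 1 = 4 - 3 + 1
= 2


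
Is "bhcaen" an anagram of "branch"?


Word 1: "branch" → sorted: abchnr
Word 2: "bhcaen" → sorted: abcehn
Same letters? abchnr != abcehn
Anagram = No


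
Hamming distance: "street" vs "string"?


Comparing character by character (same length = 6):
  Pos 0: 's' vs 's' =
  Pos 1: 't' vs 't' =
  Pos 2: 'r' vs 'r' =
  Pos 3: 'e' vs 'i' !=
  Pos 4: 'e' vs 'n' !=
  Pos 5: 't' vs 'g' !=
Hamming distance = 3


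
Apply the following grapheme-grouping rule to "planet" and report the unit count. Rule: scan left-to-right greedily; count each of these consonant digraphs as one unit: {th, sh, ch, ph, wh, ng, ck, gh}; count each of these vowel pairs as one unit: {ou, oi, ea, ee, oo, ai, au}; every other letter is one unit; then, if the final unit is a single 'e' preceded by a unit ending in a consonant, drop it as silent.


Word: "planet" (6 letters)
Left-to-right scan:
  1. 'p' (letter)
  2. 'l' (letter)
  3. 'a' (letter)
  4. 'n' (letter)
  5. 'e' (letter)
  6. 't' (letter)
Units from scan: 6
Sound units = 6 units


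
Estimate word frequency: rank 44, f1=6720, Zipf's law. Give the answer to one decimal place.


Zipf's law: f(r) = f(1) / r
f(1) = 6720
f(44) = 6720 / 44
= 152.7 occurrences


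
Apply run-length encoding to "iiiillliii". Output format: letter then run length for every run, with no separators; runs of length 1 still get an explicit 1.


String: "iiiillliii"
Scanning for consecutive runs:
  'i' x 4
  'l' x 3
  'i' x 3
RLE = "i4l3i3"


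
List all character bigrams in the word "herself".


Word: "herself" (length 7)
Number of bigrams = 7 - 2 + 1 = 6
  Position 0: "he"
  Position 1: "er"
  Position 2: "rs"
  Position 3: "se"
  Position 4: "el"
  Position 5: "lf"
Bigrams = "he", "er", "rs", "se", "el", "lf"


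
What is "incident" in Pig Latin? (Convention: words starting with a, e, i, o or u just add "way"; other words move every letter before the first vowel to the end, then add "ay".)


Word: "incident"
Starts with vowel → add 'way'
Pig Latin = "incidentway"


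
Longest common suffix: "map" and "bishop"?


Word 1: "map"
Word 2: "bishop"
Comparing from end:
  Pos -1: 'p' == 'p'
  Pos -2: 'a' != 'o' (stop)
LCS = "p" (length 1)


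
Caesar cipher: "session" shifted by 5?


Word: "session"
Shift: 5
Each letter → (letter + shift) mod 26:
  's' (18) + 5 = 23 → 'x'
  'e' (4) + 5 = 9 → 'j'
  's' (18) + 5 = 23 → 'x'
  's' (18) + 5 = 23 → 'x'
  'i' (8) + 5 = 13 → 'n'
  'o' (14) + 5 = 19 → 't'
  'n' (13) + 5 = 18 → 's'
Result = "xjxxnts"


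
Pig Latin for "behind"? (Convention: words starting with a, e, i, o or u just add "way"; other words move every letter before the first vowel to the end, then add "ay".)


Word: "behind"
Starts with consonant(s) → move to end, add 'ay'
Consonant cluster: "b"
Pig Latin = "ehindbay"


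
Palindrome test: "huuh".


Word: "huuh"
Reversed: "huuh"
Forward == Backward? huuh == huuh
Palindrome = Yes


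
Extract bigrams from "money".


Word: "money" (length 5)
Number of bigrams = 5 - 2 + 1 = 4
  Position 0: "mo"
  Position 1: "on"
  Position 2: "ne"
  Position 3: "ey"
Bigrams = "mo", "on", "ne", "ey"


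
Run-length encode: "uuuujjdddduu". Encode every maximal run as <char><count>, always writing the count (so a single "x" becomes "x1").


String: "uuuujjdddduu"
Scanning for consecutive runs:
  'u' x 4
  'j' x 2
  'd' x 4
  'u' x 2
RLE = "u4j2d4u2"


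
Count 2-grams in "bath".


Word: "bath" (length 4)
Number of 2-grams = length - 2 + 1 = 4 - 2 + 1
= 3


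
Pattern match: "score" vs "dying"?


Pattern of "score": [0, 1, 2, 3, 4]
Pattern of "dying": [0, 1, 2, 3, 4]
Patterns match
Same pattern = Yes


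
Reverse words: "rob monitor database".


Original: "rob monitor database"
Words (1..n): rob | monitor | database
Reversed (n..1): database | monitor | rob
Result = "database monitor rob"


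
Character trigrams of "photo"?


Word: "photo" (length 5)
Number of trigrams = 5 - 3 + 1 = 3
  Position 0: "pho"
  Position 1: "hot"
  Position 2: "oto"
Trigrams = "pho", "hot", "oto"


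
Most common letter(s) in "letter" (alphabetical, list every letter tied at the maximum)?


Word: "letter"
Letter counts:
  'e': 2
  'l': 1
  'r': 1
  't': 2
Maximum count = 2
Most frequent = 'e', 't' (2 times each)


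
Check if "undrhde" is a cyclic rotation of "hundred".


Word: "hundred", Candidate: "undrhde"
Method: check if candidate is substring of word+word
"hundredhundred" contains "undrhde"? No
Is rotation = No


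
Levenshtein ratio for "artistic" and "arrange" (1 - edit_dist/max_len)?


Word 1: "artistic" (length 8)
Word 2: "arrange" (length 7)
One optimal edit sequence:
  1. keep 'a'
  2. keep 'r'
  3. delete 't'  (+1)
  4. substitute 'i' -> 'r'  (+1)
  5. substitute 's' -> 'a'  (+1)
  6. substitute 't' -> 'n'  (+1)
  7. substitute 'i' -> 'g'  (+1)
  8. substitute 'c' -> 'e'  (+1)
Edit distance = 6
Max length = max(8, 7) = 8
Similarity = 1 - 6/8
= 0.2500


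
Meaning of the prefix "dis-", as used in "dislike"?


Prefix: dis-
As in: dislike -> dis- + like
Meaning = not / opposite


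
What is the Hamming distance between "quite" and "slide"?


Comparing character by character (same length = 5):
  Pos 0: 'q' vs 's' !=
  Pos 1: 'u' vs 'l' !=
  Pos 2: 'i' vs 'i' =
  Pos 3: 't' vs 'd' !=
  Pos 4: 'e' vs 'e' =
Hamming distance = 3


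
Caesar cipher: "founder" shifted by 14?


Word: "founder"
Shift: 14
Each letter → (letter + shift) mod 26:
  'f' (5) + 14 = 19 → 't'
  'o' (14) + 14 = 2 → 'c'
  'u' (20) + 14 = 8 → 'i'
  'n' (13) + 14 = 1 → 'b'
  'd' (3) + 14 = 17 → 'r'
  'e' (4) + 14 = 18 → 's'
  'r' (17) + 14 = 5 → 'f'
Result = "tcibrsf"


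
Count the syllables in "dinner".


Word: "dinner"
Syllable breakdown: din-ner
Counting: 2 parts
= 2 syllables


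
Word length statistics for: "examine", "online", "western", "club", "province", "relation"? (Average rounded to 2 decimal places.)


Lengths: "examine"=7, "online"=6, "western"=7, "club"=4, "province"=8, "relation"=8
Sum = 40, Count = 6
Average = 40/6 = 6.67
= avg=6.67, min=4, max=8


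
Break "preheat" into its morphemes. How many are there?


Word: "preheat"
Morphemes: pre- / heat
Each morpheme carries meaning
= 2 morphemes


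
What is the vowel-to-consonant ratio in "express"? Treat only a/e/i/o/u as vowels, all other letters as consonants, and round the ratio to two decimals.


Word: "express"
Vowels (a,e,i,o,u): 2
Consonants: 5
Ratio = 2/5
= 0.40


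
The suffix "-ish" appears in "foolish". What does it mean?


Suffix: -ish
As in: foolish -> fool + -ish
Meaning = somewhat / having the qualities of


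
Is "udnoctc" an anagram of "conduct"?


Word 1: "conduct" → sorted: ccdnotu
Word 2: "udnoctc" → sorted: ccdnotu
Same letters? ccdnotu == ccdnotu
Anagram = Yes


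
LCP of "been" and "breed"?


Word 1: "been"
Word 2: "breed"
Comparing from start:
  Pos 0: 'b' == 'b'
  Pos 1: 'e' != 'r' (stop)
LCP = "b" (length 1)


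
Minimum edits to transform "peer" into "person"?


Word 1: "peer" (length 4)
Word 2: "person" (length 6)
One optimal edit sequence (insert/delete/substitute each cost 1):
  1. keep 'p'
  2. keep 'e'
  3. insert 'r'  (+1)
  4. insert 's'  (+1)
  5. substitute 'e' -> 'o'  (+1)
  6. substitute 'r' -> 'n'  (+1)
Total edit operations: 4
Edit distance = 4


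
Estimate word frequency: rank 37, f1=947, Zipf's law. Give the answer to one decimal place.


Zipf's law: f(r) = f(1) / r
f(1) = 947
f(37) = 947 / 37
= 25.6 occurrences


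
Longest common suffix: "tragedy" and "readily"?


Word 1: "tragedy"
Word 2: "readily"
Comparing from end:
  Pos -1: 'y' == 'y'
  Pos -2: 'd' != 'l' (stop)
LCS = "y" (length 1)


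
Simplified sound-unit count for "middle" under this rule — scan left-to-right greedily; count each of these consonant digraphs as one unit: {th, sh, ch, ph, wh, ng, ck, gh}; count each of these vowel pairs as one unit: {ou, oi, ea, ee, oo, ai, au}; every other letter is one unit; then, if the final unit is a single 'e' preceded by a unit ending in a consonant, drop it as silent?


Word: "middle" (6 letters)
Left-to-right scan:
  (1) 'm' (letter)
  (2) 'i' (letter)
  (3) 'd' (letter)
  (4) 'd' (letter)
  (5) 'l' (letter)
  (6) 'e' (letter)
Units from scan: 6
Final unit is 'e' after a consonant -> drop as silent (-1)
Sound units = 5 units


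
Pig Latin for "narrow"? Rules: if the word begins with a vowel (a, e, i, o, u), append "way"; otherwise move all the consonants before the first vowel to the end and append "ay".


Word: "narrow"
Starts with consonant(s) → move to end, add 'ay'
Consonant cluster: "n"
Pig Latin = "arrownay"


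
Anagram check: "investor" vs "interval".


Word 1: "investor" → sorted: einorstv
Word 2: "interval" → sorted: aeilnrtv
Same letters? einorstv != aeilnrtv
Anagram = No


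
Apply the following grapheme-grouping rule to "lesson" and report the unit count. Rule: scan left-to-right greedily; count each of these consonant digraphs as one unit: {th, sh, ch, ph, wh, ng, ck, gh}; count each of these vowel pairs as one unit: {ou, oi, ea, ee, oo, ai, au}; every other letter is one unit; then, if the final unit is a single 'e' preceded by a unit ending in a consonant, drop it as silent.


Word: "lesson" (6 letters)
Left-to-right scan:
  [1] 'l' (letter)
  [2] 'e' (letter)
  [3] 's' (letter)
  [4] 's' (letter)
  [5] 'o' (letter)
  [6] 'n' (letter)
Units from scan: 6
Sound units = 6 units


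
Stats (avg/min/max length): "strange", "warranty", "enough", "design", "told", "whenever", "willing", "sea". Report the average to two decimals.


Lengths: "strange"=7, "warranty"=8, "enough"=6, "design"=6, "told"=4, "whenever"=8, "willing"=7, "sea"=3
Sum = 49, Count = 8
Average = 49/8 = 6.13
= avg=6.13, min=3, max=8


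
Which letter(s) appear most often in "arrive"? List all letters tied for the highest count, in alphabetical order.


Word: "arrive"
Letter counts:
  'a': 1
  'e': 1
  'i': 1
  'r': 2
  'v': 1
Maximum count = 2
Most frequent = 'r' (2 times each)


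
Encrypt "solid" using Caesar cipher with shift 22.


Word: "solid"
Shift: 22
Each letter → (letter + shift) mod 26:
  's' (18) + 22 = 14 → 'o'
  'o' (14) + 22 = 10 → 'k'
  'l' (11) + 22 = 7 → 'h'
  'i' (8) + 22 = 4 → 'e'
  'd' (3) + 22 = 25 → 'z'
Result = "okhez"


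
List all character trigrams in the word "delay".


Word: "delay" (length 5)
Number of trigrams = 5 - 3 + 1 = 3
  Position 0: "del"
  Position 1: "ela"
  Position 2: "lay"
Trigrams = "del", "ela", "lay"


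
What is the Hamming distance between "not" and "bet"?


Comparing character by character (same length = 3):
  Pos 0: 'n' vs 'b' !=
  Pos 1: 'o' vs 'e' !=
  Pos 2: 't' vs 't' =
Hamming distance = 2


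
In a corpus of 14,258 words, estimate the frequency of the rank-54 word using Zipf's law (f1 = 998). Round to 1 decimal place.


Zipf's law: f(r) = f(1) / r
f(1) = 998
f(54) = 998 / 54
= 18.5 occurrences


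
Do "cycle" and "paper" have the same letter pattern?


Pattern of "cycle": [0, 1, 0, 2, 3]
Pattern of "paper": [0, 1, 0, 2, 3]
Patterns match
Same pattern = Yes


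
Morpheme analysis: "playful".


Word: "playful"
Morphemes: play + -ful
Each morpheme carries meaning
= 2 morphemes


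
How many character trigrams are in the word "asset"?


Word: "asset" (length 5)
Number of 3-grams = length - 3 + 1 = 5 - 3 + 1
= 3


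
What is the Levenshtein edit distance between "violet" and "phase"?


Word 1: "violet" (length 6)
Word 2: "phase" (length 5)
One optimal edit sequence (insert/delete/substitute each cost 1):
  1. substitute 'v' -> 'p'  (+1)
  2. substitute 'i' -> 'h'  (+1)
  3. substitute 'o' -> 'a'  (+1)
  4. substitute 'l' -> 's'  (+1)
  5. keep 'e'
  6. delete 't'  (+1)
Total edit operations: 5
Edit distance = 5


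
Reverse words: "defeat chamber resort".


Original: "defeat chamber resort"
Words (1..n): defeat | chamber | resort
Reversed (n..1): resort | chamber | defeat
Result = "resort chamber defeat"


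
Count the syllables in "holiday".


Word: "holiday"
Syllable breakdown: hol-i-day
Counting: 3 parts
= 3 syllables


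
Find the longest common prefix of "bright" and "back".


Word 1: "bright"
Word 2: "back"
Comparing from start:
  Pos 0: 'b' == 'b'
  Pos 1: 'r' != 'a' (stop)
LCP = "b" (length 1)


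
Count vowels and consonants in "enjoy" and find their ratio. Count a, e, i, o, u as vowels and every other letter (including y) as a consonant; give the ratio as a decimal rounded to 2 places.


Word: "enjoy"
Vowels (a,e,i,o,u): 2
Consonants: 3
Ratio = 2/3
= 0.67


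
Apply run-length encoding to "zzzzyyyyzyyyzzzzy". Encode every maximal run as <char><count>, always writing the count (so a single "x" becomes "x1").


String: "zzzzyyyyzyyyzzzzy"
Scanning for consecutive runs:
  'z' x 4
  'y' x 4
  'z' x 1
  'y' x 3
  'z' x 4
  'y' x 1
RLE = "z4y4z1y3z4y1"


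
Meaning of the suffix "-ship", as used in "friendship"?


Suffix: -ship
Example: friendship (friend + -ship)
Meaning = state / position


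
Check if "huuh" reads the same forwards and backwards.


Word: "huuh"
Reversed: "huuh"
Forward == Backward? huuh == huuh
Palindrome = Yes


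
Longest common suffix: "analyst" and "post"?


Word 1: "analyst"
Word 2: "post"
Comparing from end:
  Pos -1: 't' == 't'
  Pos -2: 's' == 's'
  Pos -3: 'y' != 'o' (stop)
LCS = "st" (length 2)


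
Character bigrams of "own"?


Word: "own" (length 3)
Number of bigrams = 3 - 2 + 1 = 2
  Position 0: "ow"
  Position 1: "wn"
Bigrams = "ow", "wn"


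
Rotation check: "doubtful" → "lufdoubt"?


Word: "doubtful", Candidate: "lufdoubt"
Method: check if candidate is substring of word+word
"doubtfuldoubtful" contains "lufdoubt"? No
Is rotation = No


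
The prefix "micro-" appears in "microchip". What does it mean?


Prefix: micro-
Example: microchip = micro- + chip
Meaning = small


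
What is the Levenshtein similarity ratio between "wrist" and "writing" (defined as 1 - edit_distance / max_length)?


Word 1: "wrist" (length 5)
Word 2: "writing" (length 7)
One optimal edit sequence:
  1. keep 'w'
  2. keep 'r'
  3. insert 'i'  (+1)
  4. insert 't'  (+1)
  5. keep 'i'
  6. substitute 's' -> 'n'  (+1)
  7. substitute 't' -> 'g'  (+1)
Edit distance = 4
Max length = max(5, 7) = 7
Similarity = 1 - 4/7
= 0.4286


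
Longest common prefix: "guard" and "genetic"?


Word 1: "guard"
Word 2: "genetic"
Comparing from start:
  Pos 0: 'g' == 'g'
  Pos 1: 'u' != 'e' (stop)
LCP = "g" (length 1)


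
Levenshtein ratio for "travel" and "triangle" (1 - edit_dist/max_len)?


Word 1: "travel" (length 6)
Word 2: "triangle" (length 8)
One optimal edit sequence:
  1. keep 't'
  2. keep 'r'
  3. insert 'i'  (+1)
  4. keep 'a'
  5. substitute 'v' -> 'n'  (+1)
  6. substitute 'e' -> 'g'  (+1)
  7. keep 'l'
  8. insert 'e'  (+1)
Edit distance = 4
Max length = max(6, 8) = 8
Similarity = 1 - 4/8
= 0.5000


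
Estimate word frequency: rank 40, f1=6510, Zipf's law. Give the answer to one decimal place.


Zipf's law: f(r) = f(1) / r
f(1) = 6510
f(40) = 6510 / 40
= 162.8 occurrences


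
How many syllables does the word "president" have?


Word: "president"
Syllable breakdown: pres · i · dent
Counting: 3 parts
= 3 syllables


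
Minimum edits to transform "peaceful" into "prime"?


Word 1: "peaceful" (length 8)
Word 2: "prime" (length 5)
One optimal edit sequence (insert/delete/substitute each cost 1):
  1. keep 'p'
  2. substitute 'e' -> 'r'  (+1)
  3. substitute 'a' -> 'i'  (+1)
  4. substitute 'c' -> 'm'  (+1)
  5. keep 'e'
  6. delete 'f'  (+1)
  7. delete 'u'  (+1)
  8. delete 'l'  (+1)
Total edit operations: 6
Edit distance = 6


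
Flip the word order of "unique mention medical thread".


Original: "unique mention medical thread"
Words (1..n): unique | mention | medical | thread
Reversed (n..1): thread | medical | mention | unique
Result = "thread medical mention unique"


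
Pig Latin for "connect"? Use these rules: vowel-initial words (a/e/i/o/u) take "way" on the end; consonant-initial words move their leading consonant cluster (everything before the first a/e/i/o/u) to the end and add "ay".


Word: "connect"
Starts with consonant(s) → move to end, add 'ay'
Consonant cluster: "c"
Pig Latin = "onnectcay"


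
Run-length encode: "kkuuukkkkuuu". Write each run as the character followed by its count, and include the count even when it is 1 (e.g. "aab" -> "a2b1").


String: "kkuuukkkkuuu"
Scanning for consecutive runs:
  'k' x 2
  'u' x 3
  'k' x 4
  'u' x 3
RLE = "k2u3k4u3"


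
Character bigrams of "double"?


Word: "double" (length 6)
Number of bigrams = 6 - 2 + 1 = 5
  Position 0: "do"
  Position 1: "ou"
  Position 2: "ub"
  Position 3: "bl"
  Position 4: "le"
Bigrams = "do", "ou", "ub", "bl", "le"


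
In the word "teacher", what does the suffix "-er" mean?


Suffix: -er
Example: teacher = teach + -er
Meaning = one who / more


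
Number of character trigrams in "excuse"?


Word: "excuse" (length 6)
Number of 3-grams = length - 3 + 1 = 6 - 3 + 1
= 4


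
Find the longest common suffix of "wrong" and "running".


Word 1: "wrong"
Word 2: "running"
Comparing from end:
  Pos -1: 'g' == 'g'
  Pos -2: 'n' == 'n'
  Pos -3: 'o' != 'i' (stop)
LCS = "ng" (length 2)


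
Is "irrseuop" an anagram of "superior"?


Word 1: "superior" → sorted: eioprrsu
Word 2: "irrseuop" → sorted: eioprrsu
Same letters? eioprrsu == eioprrsu
Anagram = Yes


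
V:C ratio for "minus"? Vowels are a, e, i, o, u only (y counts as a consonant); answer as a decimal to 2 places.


Word: "minus"
Vowels (a,e,i,o,u): 2
Consonants: 3
Ratio = 2/3
= 0.67


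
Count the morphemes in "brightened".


Word: "brightened"
Morphemes: bright / -en / -ed
Each morpheme carries meaning
= 3 morphemes


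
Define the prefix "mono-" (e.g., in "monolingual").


Prefix: mono-
Example: monolingual (mono- + lingual)
Meaning = one


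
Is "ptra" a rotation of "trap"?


Word: "trap", Candidate: "ptra"
Method: check if candidate is substring of word+word
"traptrap" contains "ptra"? Yes
Is rotation = Yes


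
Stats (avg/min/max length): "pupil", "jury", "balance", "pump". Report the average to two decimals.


Lengths: "pupil"=5, "jury"=4, "balance"=7, "pump"=4
Sum = 20, Count = 4
Average = 20/4 = 5.00
= avg=5.00, min=4, max=7


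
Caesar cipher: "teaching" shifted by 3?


Word: "teaching"
Shift: 3
Each letter → (letter + shift) mod 26:
  't' (19) + 3 = 22 → 'w'
  'e' (4) + 3 = 7 → 'h'
  'a' (0) + 3 = 3 → 'd'
  'c' (2) + 3 = 5 → 'f'
  'h' (7) + 3 = 10 → 'k'
  'i' (8) + 3 = 11 → 'l'
  'n' (13) + 3 = 16 → 'q'
  'g' (6) + 3 = 9 → 'j'
Result = "whdfklqj"


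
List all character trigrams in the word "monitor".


Word: "monitor" (length 7)
Number of trigrams = 7 - 3 + 1 = 5
  Position 0: "mon"
  Position 1: "oni"
  Position 2: "nit"
  Position 3: "ito"
  Position 4: "tor"
Trigrams = "mon", "oni", "nit", "ito", "tor"


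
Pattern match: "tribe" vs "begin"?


Pattern of "tribe": [0, 1, 2, 3, 4]
Pattern of "begin": [0, 1, 2, 3, 4]
Patterns match
Same pattern = Yes


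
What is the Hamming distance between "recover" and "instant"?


Comparing character by character (same length = 7):
  Pos 0: 'r' vs 'i' !=
  Pos 1: 'e' vs 'n' !=
  Pos 2: 'c' vs 's' !=
  Pos 3: 'o' vs 't' !=
  Pos 4: 'v' vs 'a' !=
  Pos 5: 'e' vs 'n' !=
  Pos 6: 'r' vs 't' !=
Hamming distance = 7


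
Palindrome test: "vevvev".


Word: "vevvev"
Reversed: "vevvev"
Forward == Backward? vevvev == vevvev
Palindrome = Yes


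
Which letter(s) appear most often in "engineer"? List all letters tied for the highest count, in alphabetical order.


Word: "engineer"
Letter counts:
  'e': 3
  'g': 1
  'i': 1
  'n': 2
  'r': 1
Maximum count = 3
Most frequent = 'e' (3 times each)


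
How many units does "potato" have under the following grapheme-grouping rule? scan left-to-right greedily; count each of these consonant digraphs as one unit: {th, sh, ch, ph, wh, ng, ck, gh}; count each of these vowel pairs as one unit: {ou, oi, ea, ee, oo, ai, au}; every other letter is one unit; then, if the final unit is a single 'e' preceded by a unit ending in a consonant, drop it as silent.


Word: "potato" (6 letters)
Left-to-right scan:
  1. 'p' (letter)
  2. 'o' (letter)
  3. 't' (letter)
  4. 'a' (letter)
  5. 't' (letter)
  6. 'o' (letter)
Units from scan: 6
Sound units = 6 units
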